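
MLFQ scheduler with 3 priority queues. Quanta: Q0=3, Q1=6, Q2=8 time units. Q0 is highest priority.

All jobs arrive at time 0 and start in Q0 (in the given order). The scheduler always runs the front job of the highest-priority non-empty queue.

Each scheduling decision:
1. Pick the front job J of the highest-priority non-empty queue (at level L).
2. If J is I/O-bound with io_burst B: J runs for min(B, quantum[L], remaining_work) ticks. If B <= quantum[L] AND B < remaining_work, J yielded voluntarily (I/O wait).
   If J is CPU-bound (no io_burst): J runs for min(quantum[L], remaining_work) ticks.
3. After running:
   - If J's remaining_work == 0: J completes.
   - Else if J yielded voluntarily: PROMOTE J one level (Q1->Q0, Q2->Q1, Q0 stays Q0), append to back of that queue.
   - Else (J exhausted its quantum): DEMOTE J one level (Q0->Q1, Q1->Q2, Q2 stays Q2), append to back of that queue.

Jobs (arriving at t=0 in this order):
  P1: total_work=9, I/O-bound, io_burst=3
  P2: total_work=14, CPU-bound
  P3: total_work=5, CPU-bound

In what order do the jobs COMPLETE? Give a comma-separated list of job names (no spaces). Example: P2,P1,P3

Answer: P1,P3,P2

Derivation:
t=0-3: P1@Q0 runs 3, rem=6, I/O yield, promote→Q0. Q0=[P2,P3,P1] Q1=[] Q2=[]
t=3-6: P2@Q0 runs 3, rem=11, quantum used, demote→Q1. Q0=[P3,P1] Q1=[P2] Q2=[]
t=6-9: P3@Q0 runs 3, rem=2, quantum used, demote→Q1. Q0=[P1] Q1=[P2,P3] Q2=[]
t=9-12: P1@Q0 runs 3, rem=3, I/O yield, promote→Q0. Q0=[P1] Q1=[P2,P3] Q2=[]
t=12-15: P1@Q0 runs 3, rem=0, completes. Q0=[] Q1=[P2,P3] Q2=[]
t=15-21: P2@Q1 runs 6, rem=5, quantum used, demote→Q2. Q0=[] Q1=[P3] Q2=[P2]
t=21-23: P3@Q1 runs 2, rem=0, completes. Q0=[] Q1=[] Q2=[P2]
t=23-28: P2@Q2 runs 5, rem=0, completes. Q0=[] Q1=[] Q2=[]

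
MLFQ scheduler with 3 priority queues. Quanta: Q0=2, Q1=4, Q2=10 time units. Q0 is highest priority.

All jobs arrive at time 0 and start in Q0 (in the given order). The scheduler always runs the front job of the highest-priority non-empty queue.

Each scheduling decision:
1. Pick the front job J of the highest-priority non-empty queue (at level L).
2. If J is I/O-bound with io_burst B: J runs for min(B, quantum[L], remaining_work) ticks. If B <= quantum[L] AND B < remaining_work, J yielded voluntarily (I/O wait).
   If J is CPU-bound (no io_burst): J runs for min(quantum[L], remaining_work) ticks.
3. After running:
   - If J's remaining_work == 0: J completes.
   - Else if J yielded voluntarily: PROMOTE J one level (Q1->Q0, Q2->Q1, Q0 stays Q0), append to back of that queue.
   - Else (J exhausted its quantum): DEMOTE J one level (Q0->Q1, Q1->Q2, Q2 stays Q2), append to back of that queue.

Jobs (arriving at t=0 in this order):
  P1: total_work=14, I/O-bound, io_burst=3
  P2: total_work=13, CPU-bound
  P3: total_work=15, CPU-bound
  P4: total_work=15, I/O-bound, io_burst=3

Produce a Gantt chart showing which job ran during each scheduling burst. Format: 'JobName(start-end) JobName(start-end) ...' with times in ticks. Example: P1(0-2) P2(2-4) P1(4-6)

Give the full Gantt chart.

Answer: P1(0-2) P2(2-4) P3(4-6) P4(6-8) P1(8-11) P1(11-13) P2(13-17) P3(17-21) P4(21-24) P4(24-26) P1(26-29) P1(29-31) P4(31-34) P4(34-36) P1(36-38) P4(38-41) P2(41-48) P3(48-57)

Derivation:
t=0-2: P1@Q0 runs 2, rem=12, quantum used, demote→Q1. Q0=[P2,P3,P4] Q1=[P1] Q2=[]
t=2-4: P2@Q0 runs 2, rem=11, quantum used, demote→Q1. Q0=[P3,P4] Q1=[P1,P2] Q2=[]
t=4-6: P3@Q0 runs 2, rem=13, quantum used, demote→Q1. Q0=[P4] Q1=[P1,P2,P3] Q2=[]
t=6-8: P4@Q0 runs 2, rem=13, quantum used, demote→Q1. Q0=[] Q1=[P1,P2,P3,P4] Q2=[]
t=8-11: P1@Q1 runs 3, rem=9, I/O yield, promote→Q0. Q0=[P1] Q1=[P2,P3,P4] Q2=[]
t=11-13: P1@Q0 runs 2, rem=7, quantum used, demote→Q1. Q0=[] Q1=[P2,P3,P4,P1] Q2=[]
t=13-17: P2@Q1 runs 4, rem=7, quantum used, demote→Q2. Q0=[] Q1=[P3,P4,P1] Q2=[P2]
t=17-21: P3@Q1 runs 4, rem=9, quantum used, demote→Q2. Q0=[] Q1=[P4,P1] Q2=[P2,P3]
t=21-24: P4@Q1 runs 3, rem=10, I/O yield, promote→Q0. Q0=[P4] Q1=[P1] Q2=[P2,P3]
t=24-26: P4@Q0 runs 2, rem=8, quantum used, demote→Q1. Q0=[] Q1=[P1,P4] Q2=[P2,P3]
t=26-29: P1@Q1 runs 3, rem=4, I/O yield, promote→Q0. Q0=[P1] Q1=[P4] Q2=[P2,P3]
t=29-31: P1@Q0 runs 2, rem=2, quantum used, demote→Q1. Q0=[] Q1=[P4,P1] Q2=[P2,P3]
t=31-34: P4@Q1 runs 3, rem=5, I/O yield, promote→Q0. Q0=[P4] Q1=[P1] Q2=[P2,P3]
t=34-36: P4@Q0 runs 2, rem=3, quantum used, demote→Q1. Q0=[] Q1=[P1,P4] Q2=[P2,P3]
t=36-38: P1@Q1 runs 2, rem=0, completes. Q0=[] Q1=[P4] Q2=[P2,P3]
t=38-41: P4@Q1 runs 3, rem=0, completes. Q0=[] Q1=[] Q2=[P2,P3]
t=41-48: P2@Q2 runs 7, rem=0, completes. Q0=[] Q1=[] Q2=[P3]
t=48-57: P3@Q2 runs 9, rem=0, completes. Q0=[] Q1=[] Q2=[]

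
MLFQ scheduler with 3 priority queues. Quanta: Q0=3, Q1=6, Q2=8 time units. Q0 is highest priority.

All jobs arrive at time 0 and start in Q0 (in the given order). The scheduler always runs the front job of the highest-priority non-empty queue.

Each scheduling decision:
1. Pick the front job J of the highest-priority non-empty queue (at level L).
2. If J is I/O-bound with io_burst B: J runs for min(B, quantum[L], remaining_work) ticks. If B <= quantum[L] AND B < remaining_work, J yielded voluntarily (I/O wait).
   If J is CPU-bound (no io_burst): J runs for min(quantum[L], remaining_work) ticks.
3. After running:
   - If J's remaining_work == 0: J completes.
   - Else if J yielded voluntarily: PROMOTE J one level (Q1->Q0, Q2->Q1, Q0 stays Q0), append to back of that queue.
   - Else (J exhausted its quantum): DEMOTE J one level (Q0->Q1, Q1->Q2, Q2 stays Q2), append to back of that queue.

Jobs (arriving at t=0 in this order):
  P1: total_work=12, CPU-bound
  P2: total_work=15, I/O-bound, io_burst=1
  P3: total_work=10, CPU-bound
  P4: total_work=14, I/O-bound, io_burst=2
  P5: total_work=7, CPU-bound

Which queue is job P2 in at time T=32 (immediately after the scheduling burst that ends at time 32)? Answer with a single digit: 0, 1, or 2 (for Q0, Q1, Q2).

t=0-3: P1@Q0 runs 3, rem=9, quantum used, demote→Q1. Q0=[P2,P3,P4,P5] Q1=[P1] Q2=[]
t=3-4: P2@Q0 runs 1, rem=14, I/O yield, promote→Q0. Q0=[P3,P4,P5,P2] Q1=[P1] Q2=[]
t=4-7: P3@Q0 runs 3, rem=7, quantum used, demote→Q1. Q0=[P4,P5,P2] Q1=[P1,P3] Q2=[]
t=7-9: P4@Q0 runs 2, rem=12, I/O yield, promote→Q0. Q0=[P5,P2,P4] Q1=[P1,P3] Q2=[]
t=9-12: P5@Q0 runs 3, rem=4, quantum used, demote→Q1. Q0=[P2,P4] Q1=[P1,P3,P5] Q2=[]
t=12-13: P2@Q0 runs 1, rem=13, I/O yield, promote→Q0. Q0=[P4,P2] Q1=[P1,P3,P5] Q2=[]
t=13-15: P4@Q0 runs 2, rem=10, I/O yield, promote→Q0. Q0=[P2,P4] Q1=[P1,P3,P5] Q2=[]
t=15-16: P2@Q0 runs 1, rem=12, I/O yield, promote→Q0. Q0=[P4,P2] Q1=[P1,P3,P5] Q2=[]
t=16-18: P4@Q0 runs 2, rem=8, I/O yield, promote→Q0. Q0=[P2,P4] Q1=[P1,P3,P5] Q2=[]
t=18-19: P2@Q0 runs 1, rem=11, I/O yield, promote→Q0. Q0=[P4,P2] Q1=[P1,P3,P5] Q2=[]
t=19-21: P4@Q0 runs 2, rem=6, I/O yield, promote→Q0. Q0=[P2,P4] Q1=[P1,P3,P5] Q2=[]
t=21-22: P2@Q0 runs 1, rem=10, I/O yield, promote→Q0. Q0=[P4,P2] Q1=[P1,P3,P5] Q2=[]
t=22-24: P4@Q0 runs 2, rem=4, I/O yield, promote→Q0. Q0=[P2,P4] Q1=[P1,P3,P5] Q2=[]
t=24-25: P2@Q0 runs 1, rem=9, I/O yield, promote→Q0. Q0=[P4,P2] Q1=[P1,P3,P5] Q2=[]
t=25-27: P4@Q0 runs 2, rem=2, I/O yield, promote→Q0. Q0=[P2,P4] Q1=[P1,P3,P5] Q2=[]
t=27-28: P2@Q0 runs 1, rem=8, I/O yield, promote→Q0. Q0=[P4,P2] Q1=[P1,P3,P5] Q2=[]
t=28-30: P4@Q0 runs 2, rem=0, completes. Q0=[P2] Q1=[P1,P3,P5] Q2=[]
t=30-31: P2@Q0 runs 1, rem=7, I/O yield, promote→Q0. Q0=[P2] Q1=[P1,P3,P5] Q2=[]
t=31-32: P2@Q0 runs 1, rem=6, I/O yield, promote→Q0. Q0=[P2] Q1=[P1,P3,P5] Q2=[]
t=32-33: P2@Q0 runs 1, rem=5, I/O yield, promote→Q0. Q0=[P2] Q1=[P1,P3,P5] Q2=[]
t=33-34: P2@Q0 runs 1, rem=4, I/O yield, promote→Q0. Q0=[P2] Q1=[P1,P3,P5] Q2=[]
t=34-35: P2@Q0 runs 1, rem=3, I/O yield, promote→Q0. Q0=[P2] Q1=[P1,P3,P5] Q2=[]
t=35-36: P2@Q0 runs 1, rem=2, I/O yield, promote→Q0. Q0=[P2] Q1=[P1,P3,P5] Q2=[]
t=36-37: P2@Q0 runs 1, rem=1, I/O yield, promote→Q0. Q0=[P2] Q1=[P1,P3,P5] Q2=[]
t=37-38: P2@Q0 runs 1, rem=0, completes. Q0=[] Q1=[P1,P3,P5] Q2=[]
t=38-44: P1@Q1 runs 6, rem=3, quantum used, demote→Q2. Q0=[] Q1=[P3,P5] Q2=[P1]
t=44-50: P3@Q1 runs 6, rem=1, quantum used, demote→Q2. Q0=[] Q1=[P5] Q2=[P1,P3]
t=50-54: P5@Q1 runs 4, rem=0, completes. Q0=[] Q1=[] Q2=[P1,P3]
t=54-57: P1@Q2 runs 3, rem=0, completes. Q0=[] Q1=[] Q2=[P3]
t=57-58: P3@Q2 runs 1, rem=0, completes. Q0=[] Q1=[] Q2=[]

Answer: 0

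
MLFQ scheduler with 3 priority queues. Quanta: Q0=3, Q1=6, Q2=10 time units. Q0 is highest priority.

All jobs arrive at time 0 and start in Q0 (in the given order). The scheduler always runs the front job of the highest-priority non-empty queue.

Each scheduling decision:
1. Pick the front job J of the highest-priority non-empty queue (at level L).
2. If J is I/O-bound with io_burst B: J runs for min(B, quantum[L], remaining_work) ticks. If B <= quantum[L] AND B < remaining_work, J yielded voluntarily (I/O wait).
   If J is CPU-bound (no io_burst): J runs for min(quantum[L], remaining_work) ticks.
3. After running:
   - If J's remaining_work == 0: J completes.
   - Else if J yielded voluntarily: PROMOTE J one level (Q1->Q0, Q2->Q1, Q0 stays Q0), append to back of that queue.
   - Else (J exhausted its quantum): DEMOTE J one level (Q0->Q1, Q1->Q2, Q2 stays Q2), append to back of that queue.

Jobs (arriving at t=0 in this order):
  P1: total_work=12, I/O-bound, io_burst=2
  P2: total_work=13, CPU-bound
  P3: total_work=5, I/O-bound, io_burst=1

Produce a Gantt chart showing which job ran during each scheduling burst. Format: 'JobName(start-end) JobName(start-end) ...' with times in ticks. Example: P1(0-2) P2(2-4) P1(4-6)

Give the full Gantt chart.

Answer: P1(0-2) P2(2-5) P3(5-6) P1(6-8) P3(8-9) P1(9-11) P3(11-12) P1(12-14) P3(14-15) P1(15-17) P3(17-18) P1(18-20) P2(20-26) P2(26-30)

Derivation:
t=0-2: P1@Q0 runs 2, rem=10, I/O yield, promote→Q0. Q0=[P2,P3,P1] Q1=[] Q2=[]
t=2-5: P2@Q0 runs 3, rem=10, quantum used, demote→Q1. Q0=[P3,P1] Q1=[P2] Q2=[]
t=5-6: P3@Q0 runs 1, rem=4, I/O yield, promote→Q0. Q0=[P1,P3] Q1=[P2] Q2=[]
t=6-8: P1@Q0 runs 2, rem=8, I/O yield, promote→Q0. Q0=[P3,P1] Q1=[P2] Q2=[]
t=8-9: P3@Q0 runs 1, rem=3, I/O yield, promote→Q0. Q0=[P1,P3] Q1=[P2] Q2=[]
t=9-11: P1@Q0 runs 2, rem=6, I/O yield, promote→Q0. Q0=[P3,P1] Q1=[P2] Q2=[]
t=11-12: P3@Q0 runs 1, rem=2, I/O yield, promote→Q0. Q0=[P1,P3] Q1=[P2] Q2=[]
t=12-14: P1@Q0 runs 2, rem=4, I/O yield, promote→Q0. Q0=[P3,P1] Q1=[P2] Q2=[]
t=14-15: P3@Q0 runs 1, rem=1, I/O yield, promote→Q0. Q0=[P1,P3] Q1=[P2] Q2=[]
t=15-17: P1@Q0 runs 2, rem=2, I/O yield, promote→Q0. Q0=[P3,P1] Q1=[P2] Q2=[]
t=17-18: P3@Q0 runs 1, rem=0, completes. Q0=[P1] Q1=[P2] Q2=[]
t=18-20: P1@Q0 runs 2, rem=0, completes. Q0=[] Q1=[P2] Q2=[]
t=20-26: P2@Q1 runs 6, rem=4, quantum used, demote→Q2. Q0=[] Q1=[] Q2=[P2]
t=26-30: P2@Q2 runs 4, rem=0, completes. Q0=[] Q1=[] Q2=[]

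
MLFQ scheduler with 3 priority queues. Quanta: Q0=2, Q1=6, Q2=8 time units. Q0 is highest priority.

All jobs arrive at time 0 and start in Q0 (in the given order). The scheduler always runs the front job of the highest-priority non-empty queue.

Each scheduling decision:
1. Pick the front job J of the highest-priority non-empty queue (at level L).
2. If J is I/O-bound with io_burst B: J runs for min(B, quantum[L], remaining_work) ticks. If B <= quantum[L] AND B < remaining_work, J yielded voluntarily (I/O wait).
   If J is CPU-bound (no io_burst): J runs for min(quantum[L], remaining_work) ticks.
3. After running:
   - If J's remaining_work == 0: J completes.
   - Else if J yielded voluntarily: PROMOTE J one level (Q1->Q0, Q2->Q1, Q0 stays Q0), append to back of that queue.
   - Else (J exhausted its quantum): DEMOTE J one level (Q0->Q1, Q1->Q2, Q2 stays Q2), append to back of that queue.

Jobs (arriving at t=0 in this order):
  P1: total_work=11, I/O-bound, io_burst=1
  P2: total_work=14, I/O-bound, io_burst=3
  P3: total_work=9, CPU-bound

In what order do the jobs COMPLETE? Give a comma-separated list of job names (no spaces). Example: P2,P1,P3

t=0-1: P1@Q0 runs 1, rem=10, I/O yield, promote→Q0. Q0=[P2,P3,P1] Q1=[] Q2=[]
t=1-3: P2@Q0 runs 2, rem=12, quantum used, demote→Q1. Q0=[P3,P1] Q1=[P2] Q2=[]
t=3-5: P3@Q0 runs 2, rem=7, quantum used, demote→Q1. Q0=[P1] Q1=[P2,P3] Q2=[]
t=5-6: P1@Q0 runs 1, rem=9, I/O yield, promote→Q0. Q0=[P1] Q1=[P2,P3] Q2=[]
t=6-7: P1@Q0 runs 1, rem=8, I/O yield, promote→Q0. Q0=[P1] Q1=[P2,P3] Q2=[]
t=7-8: P1@Q0 runs 1, rem=7, I/O yield, promote→Q0. Q0=[P1] Q1=[P2,P3] Q2=[]
t=8-9: P1@Q0 runs 1, rem=6, I/O yield, promote→Q0. Q0=[P1] Q1=[P2,P3] Q2=[]
t=9-10: P1@Q0 runs 1, rem=5, I/O yield, promote→Q0. Q0=[P1] Q1=[P2,P3] Q2=[]
t=10-11: P1@Q0 runs 1, rem=4, I/O yield, promote→Q0. Q0=[P1] Q1=[P2,P3] Q2=[]
t=11-12: P1@Q0 runs 1, rem=3, I/O yield, promote→Q0. Q0=[P1] Q1=[P2,P3] Q2=[]
t=12-13: P1@Q0 runs 1, rem=2, I/O yield, promote→Q0. Q0=[P1] Q1=[P2,P3] Q2=[]
t=13-14: P1@Q0 runs 1, rem=1, I/O yield, promote→Q0. Q0=[P1] Q1=[P2,P3] Q2=[]
t=14-15: P1@Q0 runs 1, rem=0, completes. Q0=[] Q1=[P2,P3] Q2=[]
t=15-18: P2@Q1 runs 3, rem=9, I/O yield, promote→Q0. Q0=[P2] Q1=[P3] Q2=[]
t=18-20: P2@Q0 runs 2, rem=7, quantum used, demote→Q1. Q0=[] Q1=[P3,P2] Q2=[]
t=20-26: P3@Q1 runs 6, rem=1, quantum used, demote→Q2. Q0=[] Q1=[P2] Q2=[P3]
t=26-29: P2@Q1 runs 3, rem=4, I/O yield, promote→Q0. Q0=[P2] Q1=[] Q2=[P3]
t=29-31: P2@Q0 runs 2, rem=2, quantum used, demote→Q1. Q0=[] Q1=[P2] Q2=[P3]
t=31-33: P2@Q1 runs 2, rem=0, completes. Q0=[] Q1=[] Q2=[P3]
t=33-34: P3@Q2 runs 1, rem=0, completes. Q0=[] Q1=[] Q2=[]

Answer: P1,P2,P3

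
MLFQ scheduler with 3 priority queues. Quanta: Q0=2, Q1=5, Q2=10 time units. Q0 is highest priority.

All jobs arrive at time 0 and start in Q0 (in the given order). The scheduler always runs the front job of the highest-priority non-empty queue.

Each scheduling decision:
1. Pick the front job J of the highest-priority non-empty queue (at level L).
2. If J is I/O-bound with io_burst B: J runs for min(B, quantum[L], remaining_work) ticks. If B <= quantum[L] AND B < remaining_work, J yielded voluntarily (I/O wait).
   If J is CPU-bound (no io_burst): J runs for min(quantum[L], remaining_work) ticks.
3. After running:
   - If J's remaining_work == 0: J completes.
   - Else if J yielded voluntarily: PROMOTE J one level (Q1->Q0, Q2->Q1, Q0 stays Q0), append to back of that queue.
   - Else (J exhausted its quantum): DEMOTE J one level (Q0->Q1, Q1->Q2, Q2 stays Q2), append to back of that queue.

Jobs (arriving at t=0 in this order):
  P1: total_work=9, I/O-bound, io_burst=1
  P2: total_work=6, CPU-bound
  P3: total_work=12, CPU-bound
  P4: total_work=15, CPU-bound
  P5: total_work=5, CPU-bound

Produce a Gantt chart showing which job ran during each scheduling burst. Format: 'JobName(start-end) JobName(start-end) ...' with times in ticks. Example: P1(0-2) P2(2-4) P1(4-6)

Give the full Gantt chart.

Answer: P1(0-1) P2(1-3) P3(3-5) P4(5-7) P5(7-9) P1(9-10) P1(10-11) P1(11-12) P1(12-13) P1(13-14) P1(14-15) P1(15-16) P1(16-17) P2(17-21) P3(21-26) P4(26-31) P5(31-34) P3(34-39) P4(39-47)

Derivation:
t=0-1: P1@Q0 runs 1, rem=8, I/O yield, promote→Q0. Q0=[P2,P3,P4,P5,P1] Q1=[] Q2=[]
t=1-3: P2@Q0 runs 2, rem=4, quantum used, demote→Q1. Q0=[P3,P4,P5,P1] Q1=[P2] Q2=[]
t=3-5: P3@Q0 runs 2, rem=10, quantum used, demote→Q1. Q0=[P4,P5,P1] Q1=[P2,P3] Q2=[]
t=5-7: P4@Q0 runs 2, rem=13, quantum used, demote→Q1. Q0=[P5,P1] Q1=[P2,P3,P4] Q2=[]
t=7-9: P5@Q0 runs 2, rem=3, quantum used, demote→Q1. Q0=[P1] Q1=[P2,P3,P4,P5] Q2=[]
t=9-10: P1@Q0 runs 1, rem=7, I/O yield, promote→Q0. Q0=[P1] Q1=[P2,P3,P4,P5] Q2=[]
t=10-11: P1@Q0 runs 1, rem=6, I/O yield, promote→Q0. Q0=[P1] Q1=[P2,P3,P4,P5] Q2=[]
t=11-12: P1@Q0 runs 1, rem=5, I/O yield, promote→Q0. Q0=[P1] Q1=[P2,P3,P4,P5] Q2=[]
t=12-13: P1@Q0 runs 1, rem=4, I/O yield, promote→Q0. Q0=[P1] Q1=[P2,P3,P4,P5] Q2=[]
t=13-14: P1@Q0 runs 1, rem=3, I/O yield, promote→Q0. Q0=[P1] Q1=[P2,P3,P4,P5] Q2=[]
t=14-15: P1@Q0 runs 1, rem=2, I/O yield, promote→Q0. Q0=[P1] Q1=[P2,P3,P4,P5] Q2=[]
t=15-16: P1@Q0 runs 1, rem=1, I/O yield, promote→Q0. Q0=[P1] Q1=[P2,P3,P4,P5] Q2=[]
t=16-17: P1@Q0 runs 1, rem=0, completes. Q0=[] Q1=[P2,P3,P4,P5] Q2=[]
t=17-21: P2@Q1 runs 4, rem=0, completes. Q0=[] Q1=[P3,P4,P5] Q2=[]
t=21-26: P3@Q1 runs 5, rem=5, quantum used, demote→Q2. Q0=[] Q1=[P4,P5] Q2=[P3]
t=26-31: P4@Q1 runs 5, rem=8, quantum used, demote→Q2. Q0=[] Q1=[P5] Q2=[P3,P4]
t=31-34: P5@Q1 runs 3, rem=0, completes. Q0=[] Q1=[] Q2=[P3,P4]
t=34-39: P3@Q2 runs 5, rem=0, completes. Q0=[] Q1=[] Q2=[P4]
t=39-47: P4@Q2 runs 8, rem=0, completes. Q0=[] Q1=[] Q2=[]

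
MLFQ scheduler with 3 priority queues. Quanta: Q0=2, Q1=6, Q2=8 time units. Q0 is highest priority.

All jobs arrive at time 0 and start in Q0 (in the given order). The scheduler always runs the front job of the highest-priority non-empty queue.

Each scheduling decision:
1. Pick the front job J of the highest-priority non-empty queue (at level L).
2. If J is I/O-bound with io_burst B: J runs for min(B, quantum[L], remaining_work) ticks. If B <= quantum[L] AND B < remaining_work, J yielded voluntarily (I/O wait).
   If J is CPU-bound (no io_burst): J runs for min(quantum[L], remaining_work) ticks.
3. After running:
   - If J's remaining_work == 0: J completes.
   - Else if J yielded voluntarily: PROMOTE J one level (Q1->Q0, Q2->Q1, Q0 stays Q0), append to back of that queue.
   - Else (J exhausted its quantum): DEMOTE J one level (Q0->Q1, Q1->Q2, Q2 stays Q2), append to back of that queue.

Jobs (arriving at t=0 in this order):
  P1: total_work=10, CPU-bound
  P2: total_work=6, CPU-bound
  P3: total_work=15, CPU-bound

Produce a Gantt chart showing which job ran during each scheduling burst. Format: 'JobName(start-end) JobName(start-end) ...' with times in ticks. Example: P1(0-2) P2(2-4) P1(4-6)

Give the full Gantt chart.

t=0-2: P1@Q0 runs 2, rem=8, quantum used, demote→Q1. Q0=[P2,P3] Q1=[P1] Q2=[]
t=2-4: P2@Q0 runs 2, rem=4, quantum used, demote→Q1. Q0=[P3] Q1=[P1,P2] Q2=[]
t=4-6: P3@Q0 runs 2, rem=13, quantum used, demote→Q1. Q0=[] Q1=[P1,P2,P3] Q2=[]
t=6-12: P1@Q1 runs 6, rem=2, quantum used, demote→Q2. Q0=[] Q1=[P2,P3] Q2=[P1]
t=12-16: P2@Q1 runs 4, rem=0, completes. Q0=[] Q1=[P3] Q2=[P1]
t=16-22: P3@Q1 runs 6, rem=7, quantum used, demote→Q2. Q0=[] Q1=[] Q2=[P1,P3]
t=22-24: P1@Q2 runs 2, rem=0, completes. Q0=[] Q1=[] Q2=[P3]
t=24-31: P3@Q2 runs 7, rem=0, completes. Q0=[] Q1=[] Q2=[]

Answer: P1(0-2) P2(2-4) P3(4-6) P1(6-12) P2(12-16) P3(16-22) P1(22-24) P3(24-31)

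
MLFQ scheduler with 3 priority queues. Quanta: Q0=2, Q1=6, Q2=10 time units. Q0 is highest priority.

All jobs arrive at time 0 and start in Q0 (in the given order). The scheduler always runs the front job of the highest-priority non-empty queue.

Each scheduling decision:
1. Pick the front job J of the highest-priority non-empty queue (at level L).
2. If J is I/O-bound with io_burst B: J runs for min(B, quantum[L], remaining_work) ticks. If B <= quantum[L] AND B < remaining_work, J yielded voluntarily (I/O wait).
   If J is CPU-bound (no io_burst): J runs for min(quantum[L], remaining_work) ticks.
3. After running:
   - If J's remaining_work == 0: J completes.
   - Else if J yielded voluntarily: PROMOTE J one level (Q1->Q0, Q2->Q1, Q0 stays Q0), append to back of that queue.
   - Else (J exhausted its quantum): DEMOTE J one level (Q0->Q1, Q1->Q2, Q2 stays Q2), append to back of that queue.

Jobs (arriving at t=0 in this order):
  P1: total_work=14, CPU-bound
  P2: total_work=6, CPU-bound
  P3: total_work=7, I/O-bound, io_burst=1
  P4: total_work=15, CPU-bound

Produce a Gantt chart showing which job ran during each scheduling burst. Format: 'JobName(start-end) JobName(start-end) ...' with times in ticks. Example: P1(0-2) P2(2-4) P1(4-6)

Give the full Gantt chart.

Answer: P1(0-2) P2(2-4) P3(4-5) P4(5-7) P3(7-8) P3(8-9) P3(9-10) P3(10-11) P3(11-12) P3(12-13) P1(13-19) P2(19-23) P4(23-29) P1(29-35) P4(35-42)

Derivation:
t=0-2: P1@Q0 runs 2, rem=12, quantum used, demote→Q1. Q0=[P2,P3,P4] Q1=[P1] Q2=[]
t=2-4: P2@Q0 runs 2, rem=4, quantum used, demote→Q1. Q0=[P3,P4] Q1=[P1,P2] Q2=[]
t=4-5: P3@Q0 runs 1, rem=6, I/O yield, promote→Q0. Q0=[P4,P3] Q1=[P1,P2] Q2=[]
t=5-7: P4@Q0 runs 2, rem=13, quantum used, demote→Q1. Q0=[P3] Q1=[P1,P2,P4] Q2=[]
t=7-8: P3@Q0 runs 1, rem=5, I/O yield, promote→Q0. Q0=[P3] Q1=[P1,P2,P4] Q2=[]
t=8-9: P3@Q0 runs 1, rem=4, I/O yield, promote→Q0. Q0=[P3] Q1=[P1,P2,P4] Q2=[]
t=9-10: P3@Q0 runs 1, rem=3, I/O yield, promote→Q0. Q0=[P3] Q1=[P1,P2,P4] Q2=[]
t=10-11: P3@Q0 runs 1, rem=2, I/O yield, promote→Q0. Q0=[P3] Q1=[P1,P2,P4] Q2=[]
t=11-12: P3@Q0 runs 1, rem=1, I/O yield, promote→Q0. Q0=[P3] Q1=[P1,P2,P4] Q2=[]
t=12-13: P3@Q0 runs 1, rem=0, completes. Q0=[] Q1=[P1,P2,P4] Q2=[]
t=13-19: P1@Q1 runs 6, rem=6, quantum used, demote→Q2. Q0=[] Q1=[P2,P4] Q2=[P1]
t=19-23: P2@Q1 runs 4, rem=0, completes. Q0=[] Q1=[P4] Q2=[P1]
t=23-29: P4@Q1 runs 6, rem=7, quantum used, demote→Q2. Q0=[] Q1=[] Q2=[P1,P4]
t=29-35: P1@Q2 runs 6, rem=0, completes. Q0=[] Q1=[] Q2=[P4]
t=35-42: P4@Q2 runs 7, rem=0, completes. Q0=[] Q1=[] Q2=[]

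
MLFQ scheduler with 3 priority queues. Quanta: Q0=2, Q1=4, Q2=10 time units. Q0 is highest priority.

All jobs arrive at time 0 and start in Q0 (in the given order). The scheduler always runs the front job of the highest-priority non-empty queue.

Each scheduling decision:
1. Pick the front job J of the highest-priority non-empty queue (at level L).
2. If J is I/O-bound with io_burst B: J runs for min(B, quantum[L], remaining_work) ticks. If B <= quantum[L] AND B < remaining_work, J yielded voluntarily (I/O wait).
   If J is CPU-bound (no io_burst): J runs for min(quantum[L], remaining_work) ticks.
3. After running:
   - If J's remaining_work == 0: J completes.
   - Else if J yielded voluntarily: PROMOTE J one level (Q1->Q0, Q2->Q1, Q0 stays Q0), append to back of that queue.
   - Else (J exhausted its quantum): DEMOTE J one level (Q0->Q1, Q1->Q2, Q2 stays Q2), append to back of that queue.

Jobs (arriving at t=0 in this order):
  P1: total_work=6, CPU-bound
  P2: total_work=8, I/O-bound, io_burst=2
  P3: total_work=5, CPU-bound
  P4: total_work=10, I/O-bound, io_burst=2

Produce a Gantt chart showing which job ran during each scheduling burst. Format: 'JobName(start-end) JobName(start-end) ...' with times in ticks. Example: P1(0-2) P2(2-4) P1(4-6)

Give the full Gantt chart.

t=0-2: P1@Q0 runs 2, rem=4, quantum used, demote→Q1. Q0=[P2,P3,P4] Q1=[P1] Q2=[]
t=2-4: P2@Q0 runs 2, rem=6, I/O yield, promote→Q0. Q0=[P3,P4,P2] Q1=[P1] Q2=[]
t=4-6: P3@Q0 runs 2, rem=3, quantum used, demote→Q1. Q0=[P4,P2] Q1=[P1,P3] Q2=[]
t=6-8: P4@Q0 runs 2, rem=8, I/O yield, promote→Q0. Q0=[P2,P4] Q1=[P1,P3] Q2=[]
t=8-10: P2@Q0 runs 2, rem=4, I/O yield, promote→Q0. Q0=[P4,P2] Q1=[P1,P3] Q2=[]
t=10-12: P4@Q0 runs 2, rem=6, I/O yield, promote→Q0. Q0=[P2,P4] Q1=[P1,P3] Q2=[]
t=12-14: P2@Q0 runs 2, rem=2, I/O yield, promote→Q0. Q0=[P4,P2] Q1=[P1,P3] Q2=[]
t=14-16: P4@Q0 runs 2, rem=4, I/O yield, promote→Q0. Q0=[P2,P4] Q1=[P1,P3] Q2=[]
t=16-18: P2@Q0 runs 2, rem=0, completes. Q0=[P4] Q1=[P1,P3] Q2=[]
t=18-20: P4@Q0 runs 2, rem=2, I/O yield, promote→Q0. Q0=[P4] Q1=[P1,P3] Q2=[]
t=20-22: P4@Q0 runs 2, rem=0, completes. Q0=[] Q1=[P1,P3] Q2=[]
t=22-26: P1@Q1 runs 4, rem=0, completes. Q0=[] Q1=[P3] Q2=[]
t=26-29: P3@Q1 runs 3, rem=0, completes. Q0=[] Q1=[] Q2=[]

Answer: P1(0-2) P2(2-4) P3(4-6) P4(6-8) P2(8-10) P4(10-12) P2(12-14) P4(14-16) P2(16-18) P4(18-20) P4(20-22) P1(22-26) P3(26-29)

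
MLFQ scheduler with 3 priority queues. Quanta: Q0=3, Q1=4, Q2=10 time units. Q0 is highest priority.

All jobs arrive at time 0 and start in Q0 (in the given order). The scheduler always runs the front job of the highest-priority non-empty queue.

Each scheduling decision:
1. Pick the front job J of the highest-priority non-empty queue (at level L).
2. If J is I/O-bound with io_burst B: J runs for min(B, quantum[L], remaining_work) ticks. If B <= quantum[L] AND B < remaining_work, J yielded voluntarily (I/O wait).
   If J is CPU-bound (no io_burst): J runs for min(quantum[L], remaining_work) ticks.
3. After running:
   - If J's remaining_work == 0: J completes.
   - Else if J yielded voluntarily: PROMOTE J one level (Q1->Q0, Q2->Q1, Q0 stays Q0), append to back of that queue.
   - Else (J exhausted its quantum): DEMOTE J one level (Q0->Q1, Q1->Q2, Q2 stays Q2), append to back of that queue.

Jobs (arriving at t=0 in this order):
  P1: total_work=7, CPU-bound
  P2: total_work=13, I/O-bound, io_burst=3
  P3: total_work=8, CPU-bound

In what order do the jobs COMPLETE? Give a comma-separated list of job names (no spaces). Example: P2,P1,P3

Answer: P2,P1,P3

Derivation:
t=0-3: P1@Q0 runs 3, rem=4, quantum used, demote→Q1. Q0=[P2,P3] Q1=[P1] Q2=[]
t=3-6: P2@Q0 runs 3, rem=10, I/O yield, promote→Q0. Q0=[P3,P2] Q1=[P1] Q2=[]
t=6-9: P3@Q0 runs 3, rem=5, quantum used, demote→Q1. Q0=[P2] Q1=[P1,P3] Q2=[]
t=9-12: P2@Q0 runs 3, rem=7, I/O yield, promote→Q0. Q0=[P2] Q1=[P1,P3] Q2=[]
t=12-15: P2@Q0 runs 3, rem=4, I/O yield, promote→Q0. Q0=[P2] Q1=[P1,P3] Q2=[]
t=15-18: P2@Q0 runs 3, rem=1, I/O yield, promote→Q0. Q0=[P2] Q1=[P1,P3] Q2=[]
t=18-19: P2@Q0 runs 1, rem=0, completes. Q0=[] Q1=[P1,P3] Q2=[]
t=19-23: P1@Q1 runs 4, rem=0, completes. Q0=[] Q1=[P3] Q2=[]
t=23-27: P3@Q1 runs 4, rem=1, quantum used, demote→Q2. Q0=[] Q1=[] Q2=[P3]
t=27-28: P3@Q2 runs 1, rem=0, completes. Q0=[] Q1=[] Q2=[]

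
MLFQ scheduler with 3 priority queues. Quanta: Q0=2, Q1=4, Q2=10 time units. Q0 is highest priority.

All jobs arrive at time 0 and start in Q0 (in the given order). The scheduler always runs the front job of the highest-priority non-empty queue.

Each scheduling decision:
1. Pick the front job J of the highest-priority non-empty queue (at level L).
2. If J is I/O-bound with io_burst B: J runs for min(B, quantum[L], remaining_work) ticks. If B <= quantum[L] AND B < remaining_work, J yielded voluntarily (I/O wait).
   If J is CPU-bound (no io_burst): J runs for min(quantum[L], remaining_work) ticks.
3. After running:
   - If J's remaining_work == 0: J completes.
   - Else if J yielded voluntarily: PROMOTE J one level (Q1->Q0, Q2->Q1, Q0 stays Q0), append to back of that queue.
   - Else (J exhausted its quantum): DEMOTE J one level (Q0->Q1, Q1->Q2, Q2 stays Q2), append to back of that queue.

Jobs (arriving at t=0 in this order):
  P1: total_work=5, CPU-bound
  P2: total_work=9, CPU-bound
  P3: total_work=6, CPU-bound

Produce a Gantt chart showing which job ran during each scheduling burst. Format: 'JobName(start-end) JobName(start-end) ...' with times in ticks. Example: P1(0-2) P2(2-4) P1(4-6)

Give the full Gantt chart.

Answer: P1(0-2) P2(2-4) P3(4-6) P1(6-9) P2(9-13) P3(13-17) P2(17-20)

Derivation:
t=0-2: P1@Q0 runs 2, rem=3, quantum used, demote→Q1. Q0=[P2,P3] Q1=[P1] Q2=[]
t=2-4: P2@Q0 runs 2, rem=7, quantum used, demote→Q1. Q0=[P3] Q1=[P1,P2] Q2=[]
t=4-6: P3@Q0 runs 2, rem=4, quantum used, demote→Q1. Q0=[] Q1=[P1,P2,P3] Q2=[]
t=6-9: P1@Q1 runs 3, rem=0, completes. Q0=[] Q1=[P2,P3] Q2=[]
t=9-13: P2@Q1 runs 4, rem=3, quantum used, demote→Q2. Q0=[] Q1=[P3] Q2=[P2]
t=13-17: P3@Q1 runs 4, rem=0, completes. Q0=[] Q1=[] Q2=[P2]
t=17-20: P2@Q2 runs 3, rem=0, completes. Q0=[] Q1=[] Q2=[]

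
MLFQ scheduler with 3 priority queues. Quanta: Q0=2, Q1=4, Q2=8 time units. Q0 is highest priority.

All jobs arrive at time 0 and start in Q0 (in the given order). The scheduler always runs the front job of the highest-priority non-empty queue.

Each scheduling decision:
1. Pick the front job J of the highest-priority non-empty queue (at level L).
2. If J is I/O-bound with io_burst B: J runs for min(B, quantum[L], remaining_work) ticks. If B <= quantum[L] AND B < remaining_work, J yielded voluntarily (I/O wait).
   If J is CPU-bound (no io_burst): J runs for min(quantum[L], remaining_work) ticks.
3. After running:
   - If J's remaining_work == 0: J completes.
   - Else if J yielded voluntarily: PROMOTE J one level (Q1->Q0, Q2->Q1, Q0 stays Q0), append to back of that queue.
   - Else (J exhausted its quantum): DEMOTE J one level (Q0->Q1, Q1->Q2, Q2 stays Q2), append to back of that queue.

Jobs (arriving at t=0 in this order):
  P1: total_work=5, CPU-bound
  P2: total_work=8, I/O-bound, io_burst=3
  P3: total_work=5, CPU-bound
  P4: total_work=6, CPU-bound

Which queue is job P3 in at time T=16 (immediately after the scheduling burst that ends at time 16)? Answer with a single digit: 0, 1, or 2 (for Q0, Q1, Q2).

Answer: 1

Derivation:
t=0-2: P1@Q0 runs 2, rem=3, quantum used, demote→Q1. Q0=[P2,P3,P4] Q1=[P1] Q2=[]
t=2-4: P2@Q0 runs 2, rem=6, quantum used, demote→Q1. Q0=[P3,P4] Q1=[P1,P2] Q2=[]
t=4-6: P3@Q0 runs 2, rem=3, quantum used, demote→Q1. Q0=[P4] Q1=[P1,P2,P3] Q2=[]
t=6-8: P4@Q0 runs 2, rem=4, quantum used, demote→Q1. Q0=[] Q1=[P1,P2,P3,P4] Q2=[]
t=8-11: P1@Q1 runs 3, rem=0, completes. Q0=[] Q1=[P2,P3,P4] Q2=[]
t=11-14: P2@Q1 runs 3, rem=3, I/O yield, promote→Q0. Q0=[P2] Q1=[P3,P4] Q2=[]
t=14-16: P2@Q0 runs 2, rem=1, quantum used, demote→Q1. Q0=[] Q1=[P3,P4,P2] Q2=[]
t=16-19: P3@Q1 runs 3, rem=0, completes. Q0=[] Q1=[P4,P2] Q2=[]
t=19-23: P4@Q1 runs 4, rem=0, completes. Q0=[] Q1=[P2] Q2=[]
t=23-24: P2@Q1 runs 1, rem=0, completes. Q0=[] Q1=[] Q2=[]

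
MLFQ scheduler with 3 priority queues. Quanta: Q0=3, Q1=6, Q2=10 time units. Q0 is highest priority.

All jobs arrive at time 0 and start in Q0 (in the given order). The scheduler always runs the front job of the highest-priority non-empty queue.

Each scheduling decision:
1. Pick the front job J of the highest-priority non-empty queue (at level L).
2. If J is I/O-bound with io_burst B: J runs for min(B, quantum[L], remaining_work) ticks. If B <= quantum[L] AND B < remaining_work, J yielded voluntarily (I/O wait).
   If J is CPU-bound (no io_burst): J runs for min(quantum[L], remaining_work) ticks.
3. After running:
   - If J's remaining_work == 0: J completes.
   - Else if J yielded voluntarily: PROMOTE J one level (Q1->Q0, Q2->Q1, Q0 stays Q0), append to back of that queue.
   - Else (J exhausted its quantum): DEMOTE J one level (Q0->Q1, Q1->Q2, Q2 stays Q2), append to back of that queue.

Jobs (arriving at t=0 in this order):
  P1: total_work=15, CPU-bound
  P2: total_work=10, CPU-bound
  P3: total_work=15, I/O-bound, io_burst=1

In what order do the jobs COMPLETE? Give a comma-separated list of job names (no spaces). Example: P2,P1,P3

Answer: P3,P1,P2

Derivation:
t=0-3: P1@Q0 runs 3, rem=12, quantum used, demote→Q1. Q0=[P2,P3] Q1=[P1] Q2=[]
t=3-6: P2@Q0 runs 3, rem=7, quantum used, demote→Q1. Q0=[P3] Q1=[P1,P2] Q2=[]
t=6-7: P3@Q0 runs 1, rem=14, I/O yield, promote→Q0. Q0=[P3] Q1=[P1,P2] Q2=[]
t=7-8: P3@Q0 runs 1, rem=13, I/O yield, promote→Q0. Q0=[P3] Q1=[P1,P2] Q2=[]
t=8-9: P3@Q0 runs 1, rem=12, I/O yield, promote→Q0. Q0=[P3] Q1=[P1,P2] Q2=[]
t=9-10: P3@Q0 runs 1, rem=11, I/O yield, promote→Q0. Q0=[P3] Q1=[P1,P2] Q2=[]
t=10-11: P3@Q0 runs 1, rem=10, I/O yield, promote→Q0. Q0=[P3] Q1=[P1,P2] Q2=[]
t=11-12: P3@Q0 runs 1, rem=9, I/O yield, promote→Q0. Q0=[P3] Q1=[P1,P2] Q2=[]
t=12-13: P3@Q0 runs 1, rem=8, I/O yield, promote→Q0. Q0=[P3] Q1=[P1,P2] Q2=[]
t=13-14: P3@Q0 runs 1, rem=7, I/O yield, promote→Q0. Q0=[P3] Q1=[P1,P2] Q2=[]
t=14-15: P3@Q0 runs 1, rem=6, I/O yield, promote→Q0. Q0=[P3] Q1=[P1,P2] Q2=[]
t=15-16: P3@Q0 runs 1, rem=5, I/O yield, promote→Q0. Q0=[P3] Q1=[P1,P2] Q2=[]
t=16-17: P3@Q0 runs 1, rem=4, I/O yield, promote→Q0. Q0=[P3] Q1=[P1,P2] Q2=[]
t=17-18: P3@Q0 runs 1, rem=3, I/O yield, promote→Q0. Q0=[P3] Q1=[P1,P2] Q2=[]
t=18-19: P3@Q0 runs 1, rem=2, I/O yield, promote→Q0. Q0=[P3] Q1=[P1,P2] Q2=[]
t=19-20: P3@Q0 runs 1, rem=1, I/O yield, promote→Q0. Q0=[P3] Q1=[P1,P2] Q2=[]
t=20-21: P3@Q0 runs 1, rem=0, completes. Q0=[] Q1=[P1,P2] Q2=[]
t=21-27: P1@Q1 runs 6, rem=6, quantum used, demote→Q2. Q0=[] Q1=[P2] Q2=[P1]
t=27-33: P2@Q1 runs 6, rem=1, quantum used, demote→Q2. Q0=[] Q1=[] Q2=[P1,P2]
t=33-39: P1@Q2 runs 6, rem=0, completes. Q0=[] Q1=[] Q2=[P2]
t=39-40: P2@Q2 runs 1, rem=0, completes. Q0=[] Q1=[] Q2=[]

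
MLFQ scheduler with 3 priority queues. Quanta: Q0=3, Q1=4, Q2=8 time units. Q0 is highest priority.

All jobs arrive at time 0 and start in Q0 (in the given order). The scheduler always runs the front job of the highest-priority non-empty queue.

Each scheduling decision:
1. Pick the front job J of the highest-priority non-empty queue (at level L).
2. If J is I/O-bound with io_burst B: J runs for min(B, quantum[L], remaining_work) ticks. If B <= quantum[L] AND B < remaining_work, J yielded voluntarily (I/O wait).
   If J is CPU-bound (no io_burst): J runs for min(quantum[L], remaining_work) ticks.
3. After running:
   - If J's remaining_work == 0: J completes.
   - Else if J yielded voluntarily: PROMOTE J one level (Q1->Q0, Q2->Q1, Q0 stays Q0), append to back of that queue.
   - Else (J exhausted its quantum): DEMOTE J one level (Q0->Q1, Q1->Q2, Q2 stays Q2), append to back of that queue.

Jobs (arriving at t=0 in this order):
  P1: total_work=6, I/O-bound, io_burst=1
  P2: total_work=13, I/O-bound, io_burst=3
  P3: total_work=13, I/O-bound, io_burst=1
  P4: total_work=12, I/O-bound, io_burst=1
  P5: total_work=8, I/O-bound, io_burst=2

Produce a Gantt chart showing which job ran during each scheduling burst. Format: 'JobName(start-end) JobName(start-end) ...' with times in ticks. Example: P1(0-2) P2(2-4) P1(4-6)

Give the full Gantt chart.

Answer: P1(0-1) P2(1-4) P3(4-5) P4(5-6) P5(6-8) P1(8-9) P2(9-12) P3(12-13) P4(13-14) P5(14-16) P1(16-17) P2(17-20) P3(20-21) P4(21-22) P5(22-24) P1(24-25) P2(25-28) P3(28-29) P4(29-30) P5(30-32) P1(32-33) P2(33-34) P3(34-35) P4(35-36) P1(36-37) P3(37-38) P4(38-39) P3(39-40) P4(40-41) P3(41-42) P4(42-43) P3(43-44) P4(44-45) P3(45-46) P4(46-47) P3(47-48) P4(48-49) P3(49-50) P4(50-51) P3(51-52)

Derivation:
t=0-1: P1@Q0 runs 1, rem=5, I/O yield, promote→Q0. Q0=[P2,P3,P4,P5,P1] Q1=[] Q2=[]
t=1-4: P2@Q0 runs 3, rem=10, I/O yield, promote→Q0. Q0=[P3,P4,P5,P1,P2] Q1=[] Q2=[]
t=4-5: P3@Q0 runs 1, rem=12, I/O yield, promote→Q0. Q0=[P4,P5,P1,P2,P3] Q1=[] Q2=[]
t=5-6: P4@Q0 runs 1, rem=11, I/O yield, promote→Q0. Q0=[P5,P1,P2,P3,P4] Q1=[] Q2=[]
t=6-8: P5@Q0 runs 2, rem=6, I/O yield, promote→Q0. Q0=[P1,P2,P3,P4,P5] Q1=[] Q2=[]
t=8-9: P1@Q0 runs 1, rem=4, I/O yield, promote→Q0. Q0=[P2,P3,P4,P5,P1] Q1=[] Q2=[]
t=9-12: P2@Q0 runs 3, rem=7, I/O yield, promote→Q0. Q0=[P3,P4,P5,P1,P2] Q1=[] Q2=[]
t=12-13: P3@Q0 runs 1, rem=11, I/O yield, promote→Q0. Q0=[P4,P5,P1,P2,P3] Q1=[] Q2=[]
t=13-14: P4@Q0 runs 1, rem=10, I/O yield, promote→Q0. Q0=[P5,P1,P2,P3,P4] Q1=[] Q2=[]
t=14-16: P5@Q0 runs 2, rem=4, I/O yield, promote→Q0. Q0=[P1,P2,P3,P4,P5] Q1=[] Q2=[]
t=16-17: P1@Q0 runs 1, rem=3, I/O yield, promote→Q0. Q0=[P2,P3,P4,P5,P1] Q1=[] Q2=[]
t=17-20: P2@Q0 runs 3, rem=4, I/O yield, promote→Q0. Q0=[P3,P4,P5,P1,P2] Q1=[] Q2=[]
t=20-21: P3@Q0 runs 1, rem=10, I/O yield, promote→Q0. Q0=[P4,P5,P1,P2,P3] Q1=[] Q2=[]
t=21-22: P4@Q0 runs 1, rem=9, I/O yield, promote→Q0. Q0=[P5,P1,P2,P3,P4] Q1=[] Q2=[]
t=22-24: P5@Q0 runs 2, rem=2, I/O yield, promote→Q0. Q0=[P1,P2,P3,P4,P5] Q1=[] Q2=[]
t=24-25: P1@Q0 runs 1, rem=2, I/O yield, promote→Q0. Q0=[P2,P3,P4,P5,P1] Q1=[] Q2=[]
t=25-28: P2@Q0 runs 3, rem=1, I/O yield, promote→Q0. Q0=[P3,P4,P5,P1,P2] Q1=[] Q2=[]
t=28-29: P3@Q0 runs 1, rem=9, I/O yield, promote→Q0. Q0=[P4,P5,P1,P2,P3] Q1=[] Q2=[]
t=29-30: P4@Q0 runs 1, rem=8, I/O yield, promote→Q0. Q0=[P5,P1,P2,P3,P4] Q1=[] Q2=[]
t=30-32: P5@Q0 runs 2, rem=0, completes. Q0=[P1,P2,P3,P4] Q1=[] Q2=[]
t=32-33: P1@Q0 runs 1, rem=1, I/O yield, promote→Q0. Q0=[P2,P3,P4,P1] Q1=[] Q2=[]
t=33-34: P2@Q0 runs 1, rem=0, completes. Q0=[P3,P4,P1] Q1=[] Q2=[]
t=34-35: P3@Q0 runs 1, rem=8, I/O yield, promote→Q0. Q0=[P4,P1,P3] Q1=[] Q2=[]
t=35-36: P4@Q0 runs 1, rem=7, I/O yield, promote→Q0. Q0=[P1,P3,P4] Q1=[] Q2=[]
t=36-37: P1@Q0 runs 1, rem=0, completes. Q0=[P3,P4] Q1=[] Q2=[]
t=37-38: P3@Q0 runs 1, rem=7, I/O yield, promote→Q0. Q0=[P4,P3] Q1=[] Q2=[]
t=38-39: P4@Q0 runs 1, rem=6, I/O yield, promote→Q0. Q0=[P3,P4] Q1=[] Q2=[]
t=39-40: P3@Q0 runs 1, rem=6, I/O yield, promote→Q0. Q0=[P4,P3] Q1=[] Q2=[]
t=40-41: P4@Q0 runs 1, rem=5, I/O yield, promote→Q0. Q0=[P3,P4] Q1=[] Q2=[]
t=41-42: P3@Q0 runs 1, rem=5, I/O yield, promote→Q0. Q0=[P4,P3] Q1=[] Q2=[]
t=42-43: P4@Q0 runs 1, rem=4, I/O yield, promote→Q0. Q0=[P3,P4] Q1=[] Q2=[]
t=43-44: P3@Q0 runs 1, rem=4, I/O yield, promote→Q0. Q0=[P4,P3] Q1=[] Q2=[]
t=44-45: P4@Q0 runs 1, rem=3, I/O yield, promote→Q0. Q0=[P3,P4] Q1=[] Q2=[]
t=45-46: P3@Q0 runs 1, rem=3, I/O yield, promote→Q0. Q0=[P4,P3] Q1=[] Q2=[]
t=46-47: P4@Q0 runs 1, rem=2, I/O yield, promote→Q0. Q0=[P3,P4] Q1=[] Q2=[]
t=47-48: P3@Q0 runs 1, rem=2, I/O yield, promote→Q0. Q0=[P4,P3] Q1=[] Q2=[]
t=48-49: P4@Q0 runs 1, rem=1, I/O yield, promote→Q0. Q0=[P3,P4] Q1=[] Q2=[]
t=49-50: P3@Q0 runs 1, rem=1, I/O yield, promote→Q0. Q0=[P4,P3] Q1=[] Q2=[]
t=50-51: P4@Q0 runs 1, rem=0, completes. Q0=[P3] Q1=[] Q2=[]
t=51-52: P3@Q0 runs 1, rem=0, completes. Q0=[] Q1=[] Q2=[]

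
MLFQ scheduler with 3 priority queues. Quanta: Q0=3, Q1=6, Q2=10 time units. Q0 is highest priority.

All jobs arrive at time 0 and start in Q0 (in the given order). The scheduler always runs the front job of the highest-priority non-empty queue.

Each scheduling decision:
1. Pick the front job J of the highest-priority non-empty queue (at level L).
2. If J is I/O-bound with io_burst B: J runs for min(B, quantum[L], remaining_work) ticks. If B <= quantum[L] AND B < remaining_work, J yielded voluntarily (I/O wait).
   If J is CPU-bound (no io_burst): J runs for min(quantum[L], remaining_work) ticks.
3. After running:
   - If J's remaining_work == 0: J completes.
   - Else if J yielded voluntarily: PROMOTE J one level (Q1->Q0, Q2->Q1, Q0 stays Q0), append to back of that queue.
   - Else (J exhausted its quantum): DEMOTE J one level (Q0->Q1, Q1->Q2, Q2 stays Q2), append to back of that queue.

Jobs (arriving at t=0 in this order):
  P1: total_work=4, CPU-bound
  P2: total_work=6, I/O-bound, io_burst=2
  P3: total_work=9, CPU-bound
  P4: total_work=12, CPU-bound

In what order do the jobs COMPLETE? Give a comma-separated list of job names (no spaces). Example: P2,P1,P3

Answer: P2,P1,P3,P4

Derivation:
t=0-3: P1@Q0 runs 3, rem=1, quantum used, demote→Q1. Q0=[P2,P3,P4] Q1=[P1] Q2=[]
t=3-5: P2@Q0 runs 2, rem=4, I/O yield, promote→Q0. Q0=[P3,P4,P2] Q1=[P1] Q2=[]
t=5-8: P3@Q0 runs 3, rem=6, quantum used, demote→Q1. Q0=[P4,P2] Q1=[P1,P3] Q2=[]
t=8-11: P4@Q0 runs 3, rem=9, quantum used, demote→Q1. Q0=[P2] Q1=[P1,P3,P4] Q2=[]
t=11-13: P2@Q0 runs 2, rem=2, I/O yield, promote→Q0. Q0=[P2] Q1=[P1,P3,P4] Q2=[]
t=13-15: P2@Q0 runs 2, rem=0, completes. Q0=[] Q1=[P1,P3,P4] Q2=[]
t=15-16: P1@Q1 runs 1, rem=0, completes. Q0=[] Q1=[P3,P4] Q2=[]
t=16-22: P3@Q1 runs 6, rem=0, completes. Q0=[] Q1=[P4] Q2=[]
t=22-28: P4@Q1 runs 6, rem=3, quantum used, demote→Q2. Q0=[] Q1=[] Q2=[P4]
t=28-31: P4@Q2 runs 3, rem=0, completes. Q0=[] Q1=[] Q2=[]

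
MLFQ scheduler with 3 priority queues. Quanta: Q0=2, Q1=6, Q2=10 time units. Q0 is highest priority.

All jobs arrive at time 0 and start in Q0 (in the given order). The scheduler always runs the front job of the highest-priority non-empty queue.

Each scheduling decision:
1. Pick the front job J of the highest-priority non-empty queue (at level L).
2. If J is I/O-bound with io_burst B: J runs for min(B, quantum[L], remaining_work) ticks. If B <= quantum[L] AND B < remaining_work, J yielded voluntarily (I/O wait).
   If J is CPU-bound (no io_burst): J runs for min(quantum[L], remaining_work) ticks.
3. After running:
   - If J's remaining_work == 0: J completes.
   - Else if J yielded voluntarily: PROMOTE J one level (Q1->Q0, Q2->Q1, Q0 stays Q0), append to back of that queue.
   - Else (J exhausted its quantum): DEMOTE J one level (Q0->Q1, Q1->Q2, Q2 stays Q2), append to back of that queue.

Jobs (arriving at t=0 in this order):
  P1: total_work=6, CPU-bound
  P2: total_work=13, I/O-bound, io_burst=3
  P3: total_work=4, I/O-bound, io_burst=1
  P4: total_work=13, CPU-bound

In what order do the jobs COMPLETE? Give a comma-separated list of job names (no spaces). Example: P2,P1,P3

t=0-2: P1@Q0 runs 2, rem=4, quantum used, demote→Q1. Q0=[P2,P3,P4] Q1=[P1] Q2=[]
t=2-4: P2@Q0 runs 2, rem=11, quantum used, demote→Q1. Q0=[P3,P4] Q1=[P1,P2] Q2=[]
t=4-5: P3@Q0 runs 1, rem=3, I/O yield, promote→Q0. Q0=[P4,P3] Q1=[P1,P2] Q2=[]
t=5-7: P4@Q0 runs 2, rem=11, quantum used, demote→Q1. Q0=[P3] Q1=[P1,P2,P4] Q2=[]
t=7-8: P3@Q0 runs 1, rem=2, I/O yield, promote→Q0. Q0=[P3] Q1=[P1,P2,P4] Q2=[]
t=8-9: P3@Q0 runs 1, rem=1, I/O yield, promote→Q0. Q0=[P3] Q1=[P1,P2,P4] Q2=[]
t=9-10: P3@Q0 runs 1, rem=0, completes. Q0=[] Q1=[P1,P2,P4] Q2=[]
t=10-14: P1@Q1 runs 4, rem=0, completes. Q0=[] Q1=[P2,P4] Q2=[]
t=14-17: P2@Q1 runs 3, rem=8, I/O yield, promote→Q0. Q0=[P2] Q1=[P4] Q2=[]
t=17-19: P2@Q0 runs 2, rem=6, quantum used, demote→Q1. Q0=[] Q1=[P4,P2] Q2=[]
t=19-25: P4@Q1 runs 6, rem=5, quantum used, demote→Q2. Q0=[] Q1=[P2] Q2=[P4]
t=25-28: P2@Q1 runs 3, rem=3, I/O yield, promote→Q0. Q0=[P2] Q1=[] Q2=[P4]
t=28-30: P2@Q0 runs 2, rem=1, quantum used, demote→Q1. Q0=[] Q1=[P2] Q2=[P4]
t=30-31: P2@Q1 runs 1, rem=0, completes. Q0=[] Q1=[] Q2=[P4]
t=31-36: P4@Q2 runs 5, rem=0, completes. Q0=[] Q1=[] Q2=[]

Answer: P3,P1,P2,P4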